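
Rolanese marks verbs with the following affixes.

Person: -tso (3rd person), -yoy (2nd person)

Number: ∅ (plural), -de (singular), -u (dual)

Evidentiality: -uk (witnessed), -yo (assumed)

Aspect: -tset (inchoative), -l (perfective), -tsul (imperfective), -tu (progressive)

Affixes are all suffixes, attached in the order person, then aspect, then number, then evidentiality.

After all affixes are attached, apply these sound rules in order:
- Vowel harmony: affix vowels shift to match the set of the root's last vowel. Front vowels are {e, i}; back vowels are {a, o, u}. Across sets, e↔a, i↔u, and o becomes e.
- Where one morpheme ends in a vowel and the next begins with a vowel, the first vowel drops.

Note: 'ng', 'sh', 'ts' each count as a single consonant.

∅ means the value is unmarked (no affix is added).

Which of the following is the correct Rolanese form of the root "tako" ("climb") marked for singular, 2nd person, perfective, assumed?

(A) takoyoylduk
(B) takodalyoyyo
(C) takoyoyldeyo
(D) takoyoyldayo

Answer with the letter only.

D

Attach person 2nd person -yoy → takoyoy.
Attach aspect perfective -l → takoyoyl.
Attach number singular -de → takoyoylde.
Attach evidentiality assumed -yo → takoyoyldeyo.
Apply vowel harmony: takoyoyldeyo → takoyoyldayo.
Vowel deletion: no change.
So the correct form is takoyoyldayo, option (D).
(A) takoyoylduk is wrong: it uses witnessed instead of assumed for evidentiality.
(B) takodalyoyyo is wrong: it has the affixes in the wrong order.
(C) takoyoyldeyo is wrong: it fails to apply the sound rule(s).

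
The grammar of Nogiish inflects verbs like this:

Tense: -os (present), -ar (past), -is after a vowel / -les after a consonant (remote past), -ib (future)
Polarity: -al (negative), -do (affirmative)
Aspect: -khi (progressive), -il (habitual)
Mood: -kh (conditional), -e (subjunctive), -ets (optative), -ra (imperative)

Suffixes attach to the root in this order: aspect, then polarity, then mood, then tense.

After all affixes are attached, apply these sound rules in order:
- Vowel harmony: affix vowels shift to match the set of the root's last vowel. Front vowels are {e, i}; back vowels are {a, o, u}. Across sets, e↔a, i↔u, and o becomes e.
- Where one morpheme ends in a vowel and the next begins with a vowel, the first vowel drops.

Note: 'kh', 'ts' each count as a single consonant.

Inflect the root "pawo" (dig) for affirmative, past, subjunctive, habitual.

Attach aspect habitual -il → pawoil.
Attach polarity affirmative -do → pawoildo.
Attach mood subjunctive -e → pawoildoe.
Attach tense past -ar → pawoildoear.
Apply vowel harmony: pawoildoear → pawouldoaar.
Apply vowel deletion: pawouldoaar → pawuldar.

pawuldar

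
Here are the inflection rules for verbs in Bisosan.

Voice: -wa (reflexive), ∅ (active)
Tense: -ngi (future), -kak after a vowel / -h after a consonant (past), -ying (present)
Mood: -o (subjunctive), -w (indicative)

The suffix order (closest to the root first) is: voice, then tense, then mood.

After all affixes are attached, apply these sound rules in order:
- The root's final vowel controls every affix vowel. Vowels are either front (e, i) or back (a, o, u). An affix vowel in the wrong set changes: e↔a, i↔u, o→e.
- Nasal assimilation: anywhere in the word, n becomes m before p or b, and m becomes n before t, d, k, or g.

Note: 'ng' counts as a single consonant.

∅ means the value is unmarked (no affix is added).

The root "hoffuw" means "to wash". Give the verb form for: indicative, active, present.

hoffuwyungw

voice = active: zero marking, form stays hoffuw.
Attach tense present -ying → hoffuwying.
Attach mood indicative -w → hoffuwyingw.
Apply vowel harmony: hoffuwyingw → hoffuwyungw.
Nasal assimilation: no change.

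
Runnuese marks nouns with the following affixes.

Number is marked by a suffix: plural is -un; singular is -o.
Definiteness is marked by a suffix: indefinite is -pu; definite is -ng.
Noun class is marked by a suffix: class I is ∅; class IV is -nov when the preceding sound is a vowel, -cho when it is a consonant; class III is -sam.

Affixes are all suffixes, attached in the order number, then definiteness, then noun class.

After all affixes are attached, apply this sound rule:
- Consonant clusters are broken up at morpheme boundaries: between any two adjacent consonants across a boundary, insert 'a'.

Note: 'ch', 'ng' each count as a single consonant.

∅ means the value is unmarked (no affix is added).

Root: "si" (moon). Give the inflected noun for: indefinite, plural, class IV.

Attach number plural -un → siun.
Attach definiteness indefinite -pu → siunpu.
Attach noun class class IV -nov (after vowel 'u') → siunpunov.
Apply epenthesis: siunpunov → siunapunov.

siunapunov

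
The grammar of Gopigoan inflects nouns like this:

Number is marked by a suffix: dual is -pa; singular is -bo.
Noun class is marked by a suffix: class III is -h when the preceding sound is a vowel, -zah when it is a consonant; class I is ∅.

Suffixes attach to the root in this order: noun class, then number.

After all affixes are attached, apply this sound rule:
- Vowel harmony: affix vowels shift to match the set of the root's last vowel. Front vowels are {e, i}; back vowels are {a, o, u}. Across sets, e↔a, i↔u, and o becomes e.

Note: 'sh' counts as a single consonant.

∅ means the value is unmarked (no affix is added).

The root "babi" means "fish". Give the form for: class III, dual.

babihpe

Attach noun class class III -h (after vowel 'i') → babih.
Attach number dual -pa → babihpa.
Apply vowel harmony: babihpa → babihpe.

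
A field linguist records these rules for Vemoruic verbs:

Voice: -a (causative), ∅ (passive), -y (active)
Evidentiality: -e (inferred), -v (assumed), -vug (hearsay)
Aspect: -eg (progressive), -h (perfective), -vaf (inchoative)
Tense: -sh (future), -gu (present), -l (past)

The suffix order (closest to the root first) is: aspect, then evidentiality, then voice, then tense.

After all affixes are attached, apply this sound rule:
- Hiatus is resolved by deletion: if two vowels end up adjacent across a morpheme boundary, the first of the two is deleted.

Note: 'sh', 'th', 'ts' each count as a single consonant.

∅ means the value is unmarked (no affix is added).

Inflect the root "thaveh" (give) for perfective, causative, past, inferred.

thavehhal

Attach aspect perfective -h → thavehh.
Attach evidentiality inferred -e → thavehhe.
Attach voice causative -a → thavehhea.
Attach tense past -l → thavehheal.
Apply vowel deletion: thavehheal → thavehhal.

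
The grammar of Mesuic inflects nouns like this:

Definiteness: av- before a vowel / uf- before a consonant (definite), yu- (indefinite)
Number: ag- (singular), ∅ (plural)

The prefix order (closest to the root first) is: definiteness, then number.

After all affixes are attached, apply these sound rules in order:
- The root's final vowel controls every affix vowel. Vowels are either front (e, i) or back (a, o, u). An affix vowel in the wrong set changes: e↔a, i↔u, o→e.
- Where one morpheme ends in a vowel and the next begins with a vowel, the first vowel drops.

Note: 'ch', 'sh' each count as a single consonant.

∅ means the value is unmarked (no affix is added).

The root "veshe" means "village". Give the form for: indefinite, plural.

yiveshe

Attach definiteness indefinite yu- → yuveshe.
number = plural: zero marking, form stays yuveshe.
Apply vowel harmony: yuveshe → yiveshe.
Vowel deletion: no change.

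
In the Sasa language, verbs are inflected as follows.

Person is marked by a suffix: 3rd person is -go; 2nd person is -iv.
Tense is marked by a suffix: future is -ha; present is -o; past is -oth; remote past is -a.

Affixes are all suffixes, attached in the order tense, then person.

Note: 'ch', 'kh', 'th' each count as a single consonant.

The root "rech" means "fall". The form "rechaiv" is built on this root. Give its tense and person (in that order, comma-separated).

Segment: rech-a-iv.
tense: -a → remote past.
person: -iv → 2nd person.

remote past, 2nd person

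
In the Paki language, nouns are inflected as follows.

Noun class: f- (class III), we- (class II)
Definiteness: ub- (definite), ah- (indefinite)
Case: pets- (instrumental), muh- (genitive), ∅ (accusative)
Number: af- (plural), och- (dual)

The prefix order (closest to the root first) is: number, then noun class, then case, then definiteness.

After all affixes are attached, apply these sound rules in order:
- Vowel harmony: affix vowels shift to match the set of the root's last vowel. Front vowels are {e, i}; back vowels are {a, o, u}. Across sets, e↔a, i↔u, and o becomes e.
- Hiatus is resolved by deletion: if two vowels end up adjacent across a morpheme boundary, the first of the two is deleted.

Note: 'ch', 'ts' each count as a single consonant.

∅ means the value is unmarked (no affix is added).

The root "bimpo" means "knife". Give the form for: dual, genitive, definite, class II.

ubmuhwochbimpo

Attach number dual och- → ochbimpo.
Attach noun class class II we- → weochbimpo.
Attach case genitive muh- → muhweochbimpo.
Attach definiteness definite ub- → ubmuhweochbimpo.
Apply vowel harmony: ubmuhweochbimpo → ubmuhwaochbimpo.
Apply vowel deletion: ubmuhwaochbimpo → ubmuhwochbimpo.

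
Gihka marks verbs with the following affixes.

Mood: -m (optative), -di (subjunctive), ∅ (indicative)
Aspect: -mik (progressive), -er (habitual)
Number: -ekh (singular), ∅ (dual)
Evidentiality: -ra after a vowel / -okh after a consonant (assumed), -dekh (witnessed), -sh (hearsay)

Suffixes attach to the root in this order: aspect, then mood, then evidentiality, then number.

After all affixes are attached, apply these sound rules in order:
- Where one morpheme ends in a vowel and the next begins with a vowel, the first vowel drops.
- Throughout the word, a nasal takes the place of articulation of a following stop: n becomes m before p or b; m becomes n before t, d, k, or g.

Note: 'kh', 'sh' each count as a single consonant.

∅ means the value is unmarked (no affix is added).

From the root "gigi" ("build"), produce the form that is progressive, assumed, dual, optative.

gigimikmokh

Attach aspect progressive -mik → gigimik.
Attach mood optative -m → gigimikm.
Attach evidentiality assumed -okh (after consonant 'm') → gigimikmokh.
number = dual: zero marking, form stays gigimikmokh.
Vowel deletion: no change.
Nasal assimilation: no change.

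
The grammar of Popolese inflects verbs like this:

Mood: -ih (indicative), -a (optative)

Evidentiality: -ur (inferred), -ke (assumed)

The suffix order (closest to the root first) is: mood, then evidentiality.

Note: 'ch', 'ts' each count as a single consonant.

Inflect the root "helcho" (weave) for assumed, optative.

helchoake

Attach mood optative -a → helchoa.
Attach evidentiality assumed -ke → helchoake.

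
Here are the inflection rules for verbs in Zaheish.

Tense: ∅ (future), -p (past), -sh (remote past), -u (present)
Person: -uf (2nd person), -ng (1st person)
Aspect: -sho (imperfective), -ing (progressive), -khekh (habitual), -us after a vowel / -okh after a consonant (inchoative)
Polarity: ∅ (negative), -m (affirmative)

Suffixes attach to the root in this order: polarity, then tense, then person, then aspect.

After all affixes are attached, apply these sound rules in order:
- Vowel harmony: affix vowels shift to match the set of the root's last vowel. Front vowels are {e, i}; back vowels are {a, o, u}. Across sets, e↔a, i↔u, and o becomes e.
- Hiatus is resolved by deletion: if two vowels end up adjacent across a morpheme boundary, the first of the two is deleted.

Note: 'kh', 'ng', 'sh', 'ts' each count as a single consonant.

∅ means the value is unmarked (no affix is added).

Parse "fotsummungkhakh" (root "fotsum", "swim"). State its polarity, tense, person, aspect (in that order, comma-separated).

affirmative, present, 1st person, habitual

Segment: fotsum-m-u-ng-khekh.
polarity: -m → affirmative.
tense: -u → present.
person: -ng → 1st person.
aspect: -khekh → habitual.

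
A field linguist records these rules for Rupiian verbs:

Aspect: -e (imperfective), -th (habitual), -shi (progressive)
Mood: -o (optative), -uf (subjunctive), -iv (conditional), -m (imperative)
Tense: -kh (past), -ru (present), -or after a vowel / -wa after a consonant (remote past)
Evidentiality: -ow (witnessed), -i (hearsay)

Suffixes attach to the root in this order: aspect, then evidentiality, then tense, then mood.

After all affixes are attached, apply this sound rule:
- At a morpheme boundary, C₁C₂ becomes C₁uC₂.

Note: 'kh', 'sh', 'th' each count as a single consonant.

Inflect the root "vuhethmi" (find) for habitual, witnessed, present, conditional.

Attach aspect habitual -th → vuhethmith.
Attach evidentiality witnessed -ow → vuhethmithow.
Attach tense present -ru → vuhethmithowru.
Attach mood conditional -iv → vuhethmithowruiv.
Apply epenthesis: vuhethmithowruiv → vuhethmithowuruiv.

vuhethmithowuruiv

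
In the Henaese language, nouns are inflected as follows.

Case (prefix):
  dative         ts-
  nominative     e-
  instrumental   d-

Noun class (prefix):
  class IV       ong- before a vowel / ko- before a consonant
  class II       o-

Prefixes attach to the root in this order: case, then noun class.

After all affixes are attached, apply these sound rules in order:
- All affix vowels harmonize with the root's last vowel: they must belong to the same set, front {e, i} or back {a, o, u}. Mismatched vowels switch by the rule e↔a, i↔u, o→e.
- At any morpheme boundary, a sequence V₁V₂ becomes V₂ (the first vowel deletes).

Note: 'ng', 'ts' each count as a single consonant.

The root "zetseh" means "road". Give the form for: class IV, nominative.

engezetseh

Attach case nominative e- → ezetseh.
Attach noun class class IV ong- (before vowel 'e') → ongezetseh.
Apply vowel harmony: ongezetseh → engezetseh.
Vowel deletion: no change.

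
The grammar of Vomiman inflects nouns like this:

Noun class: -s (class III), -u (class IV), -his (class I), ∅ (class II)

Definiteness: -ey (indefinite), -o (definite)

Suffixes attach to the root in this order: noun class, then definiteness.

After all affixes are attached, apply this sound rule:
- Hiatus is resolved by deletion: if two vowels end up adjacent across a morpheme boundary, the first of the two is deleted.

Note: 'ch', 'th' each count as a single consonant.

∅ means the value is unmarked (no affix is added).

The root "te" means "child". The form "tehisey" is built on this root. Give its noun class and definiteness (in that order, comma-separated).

class I, indefinite

Segment: te-his-ey.
noun class: -his → class I.
definiteness: -ey → indefinite.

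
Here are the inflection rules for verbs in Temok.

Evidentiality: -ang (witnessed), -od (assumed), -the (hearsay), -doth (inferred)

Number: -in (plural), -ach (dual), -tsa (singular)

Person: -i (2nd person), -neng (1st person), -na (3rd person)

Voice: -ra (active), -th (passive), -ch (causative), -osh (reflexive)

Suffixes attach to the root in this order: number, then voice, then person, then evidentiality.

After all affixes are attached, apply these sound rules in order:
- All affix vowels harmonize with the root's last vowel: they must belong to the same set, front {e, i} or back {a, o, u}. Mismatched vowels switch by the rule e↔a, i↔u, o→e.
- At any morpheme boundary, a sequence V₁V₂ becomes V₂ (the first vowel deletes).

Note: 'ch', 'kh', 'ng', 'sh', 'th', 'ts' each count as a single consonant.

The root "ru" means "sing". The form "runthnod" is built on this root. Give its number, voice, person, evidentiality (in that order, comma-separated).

Segment: ru-in-th-na-od.
number: -in → plural.
voice: -th → passive.
person: -na → 3rd person.
evidentiality: -od → assumed.

plural, passive, 3rd person, assumed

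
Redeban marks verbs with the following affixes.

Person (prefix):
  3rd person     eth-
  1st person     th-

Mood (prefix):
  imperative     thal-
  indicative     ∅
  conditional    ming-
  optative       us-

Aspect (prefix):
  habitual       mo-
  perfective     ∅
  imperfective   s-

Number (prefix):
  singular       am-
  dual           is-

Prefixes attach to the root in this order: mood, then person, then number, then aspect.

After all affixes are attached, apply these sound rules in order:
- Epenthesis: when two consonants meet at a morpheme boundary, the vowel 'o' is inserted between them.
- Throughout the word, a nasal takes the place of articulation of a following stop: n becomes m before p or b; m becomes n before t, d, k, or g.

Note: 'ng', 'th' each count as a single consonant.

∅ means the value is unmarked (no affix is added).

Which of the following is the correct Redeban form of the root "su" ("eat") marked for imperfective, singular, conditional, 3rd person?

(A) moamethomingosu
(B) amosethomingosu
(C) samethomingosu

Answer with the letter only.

Attach mood conditional ming- → mingsu.
Attach person 3rd person eth- → ethmingsu.
Attach number singular am- → amethmingsu.
Attach aspect imperfective s- → samethmingsu.
Apply epenthesis: samethmingsu → samethomingosu.
Nasal assimilation: no change.
So the correct form is samethomingosu, option (C).
(A) moamethomingosu is wrong: it uses habitual instead of imperfective for aspect.
(B) amosethomingosu is wrong: it has the affixes in the wrong order.

C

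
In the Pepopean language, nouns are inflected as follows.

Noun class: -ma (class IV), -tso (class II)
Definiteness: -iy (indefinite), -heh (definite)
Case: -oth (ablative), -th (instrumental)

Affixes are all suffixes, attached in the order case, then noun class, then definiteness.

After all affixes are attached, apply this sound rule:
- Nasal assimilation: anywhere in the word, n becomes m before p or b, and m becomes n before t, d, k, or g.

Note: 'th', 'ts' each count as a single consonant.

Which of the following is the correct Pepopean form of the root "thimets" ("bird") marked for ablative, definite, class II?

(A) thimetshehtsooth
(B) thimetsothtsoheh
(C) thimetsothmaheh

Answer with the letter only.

Attach case ablative -oth → thimetsoth.
Attach noun class class II -tso → thimetsothtso.
Attach definiteness definite -heh → thimetsothtsoheh.
Nasal assimilation: no change.
So the correct form is thimetsothtsoheh, option (B).
(A) thimetshehtsooth is wrong: it has the affixes in the wrong order.
(C) thimetsothmaheh is wrong: it uses class IV instead of class II for noun class.

B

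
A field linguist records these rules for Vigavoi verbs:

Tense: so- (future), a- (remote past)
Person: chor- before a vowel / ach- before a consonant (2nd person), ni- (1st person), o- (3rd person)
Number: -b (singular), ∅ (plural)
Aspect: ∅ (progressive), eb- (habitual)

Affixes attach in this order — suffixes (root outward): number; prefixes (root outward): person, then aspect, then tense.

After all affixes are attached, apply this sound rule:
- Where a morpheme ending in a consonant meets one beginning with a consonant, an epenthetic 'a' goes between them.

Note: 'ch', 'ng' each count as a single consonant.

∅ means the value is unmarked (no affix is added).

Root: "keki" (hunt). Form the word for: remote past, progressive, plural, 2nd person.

aachakeki

number = plural: zero marking, form stays keki.
Attach person 2nd person ach- (before consonant 'k') → achkeki.
aspect = progressive: zero marking, form stays achkeki.
Attach tense remote past a- → aachkeki.
Apply epenthesis: aachkeki → aachakeki.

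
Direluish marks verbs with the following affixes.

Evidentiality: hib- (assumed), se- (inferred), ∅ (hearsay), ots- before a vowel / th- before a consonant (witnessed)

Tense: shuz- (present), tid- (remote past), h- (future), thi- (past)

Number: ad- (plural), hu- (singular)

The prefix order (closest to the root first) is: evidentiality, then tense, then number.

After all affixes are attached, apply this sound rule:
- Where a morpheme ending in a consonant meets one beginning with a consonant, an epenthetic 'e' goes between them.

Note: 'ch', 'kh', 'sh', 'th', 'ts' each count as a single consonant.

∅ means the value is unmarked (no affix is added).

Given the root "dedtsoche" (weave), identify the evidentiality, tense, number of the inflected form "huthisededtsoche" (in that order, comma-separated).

inferred, past, singular

Segment: hu-thi-se-dedtsoche.
evidentiality: se- → inferred.
tense: thi- → past.
number: hu- → singular.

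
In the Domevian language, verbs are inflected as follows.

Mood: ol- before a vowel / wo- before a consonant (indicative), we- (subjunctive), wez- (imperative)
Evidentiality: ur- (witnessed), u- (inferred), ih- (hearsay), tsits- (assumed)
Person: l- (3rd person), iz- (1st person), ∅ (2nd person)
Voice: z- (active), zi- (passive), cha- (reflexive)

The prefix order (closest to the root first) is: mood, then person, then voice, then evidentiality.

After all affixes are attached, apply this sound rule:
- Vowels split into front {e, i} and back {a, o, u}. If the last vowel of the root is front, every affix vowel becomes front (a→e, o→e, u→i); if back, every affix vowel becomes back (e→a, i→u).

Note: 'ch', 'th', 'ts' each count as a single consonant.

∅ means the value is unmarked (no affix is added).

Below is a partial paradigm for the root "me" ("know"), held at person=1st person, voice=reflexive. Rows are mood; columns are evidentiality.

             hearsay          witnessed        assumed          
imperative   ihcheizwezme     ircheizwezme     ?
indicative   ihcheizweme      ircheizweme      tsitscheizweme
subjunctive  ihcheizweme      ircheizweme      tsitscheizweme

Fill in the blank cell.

Attach mood imperative wez- → wezme.
Attach person 1st person iz- → izwezme.
Attach voice reflexive cha- → chaizwezme.
Attach evidentiality assumed tsits- → tsitschaizwezme.
Apply vowel harmony: tsitschaizwezme → tsitscheizwezme.

tsitscheizwezme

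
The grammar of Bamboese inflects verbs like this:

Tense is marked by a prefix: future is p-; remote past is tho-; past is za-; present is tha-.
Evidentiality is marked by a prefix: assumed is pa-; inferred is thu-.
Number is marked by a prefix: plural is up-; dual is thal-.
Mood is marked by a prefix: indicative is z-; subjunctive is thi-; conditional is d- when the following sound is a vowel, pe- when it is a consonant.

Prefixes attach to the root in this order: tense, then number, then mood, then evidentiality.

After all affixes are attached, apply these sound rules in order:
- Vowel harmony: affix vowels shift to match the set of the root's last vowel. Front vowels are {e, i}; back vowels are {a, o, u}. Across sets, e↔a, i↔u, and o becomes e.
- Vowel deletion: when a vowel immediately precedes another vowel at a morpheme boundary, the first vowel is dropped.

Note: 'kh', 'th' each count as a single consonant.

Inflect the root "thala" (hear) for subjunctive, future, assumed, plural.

Attach tense future p- → pthala.
Attach number plural up- → uppthala.
Attach mood subjunctive thi- → thiuppthala.
Attach evidentiality assumed pa- → pathiuppthala.
Apply vowel harmony: pathiuppthala → pathuuppthala.
Apply vowel deletion: pathuuppthala → pathuppthala.

pathuppthala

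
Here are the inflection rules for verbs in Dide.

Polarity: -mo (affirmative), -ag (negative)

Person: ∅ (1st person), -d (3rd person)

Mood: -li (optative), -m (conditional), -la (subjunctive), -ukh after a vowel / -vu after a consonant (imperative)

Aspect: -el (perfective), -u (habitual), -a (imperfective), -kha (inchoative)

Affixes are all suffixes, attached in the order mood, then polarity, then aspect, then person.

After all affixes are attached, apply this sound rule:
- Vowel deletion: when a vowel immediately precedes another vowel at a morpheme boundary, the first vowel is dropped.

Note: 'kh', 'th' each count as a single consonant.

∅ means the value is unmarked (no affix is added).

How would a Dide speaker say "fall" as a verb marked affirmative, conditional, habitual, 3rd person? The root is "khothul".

Attach mood conditional -m → khothulm.
Attach polarity affirmative -mo → khothulmmo.
Attach aspect habitual -u → khothulmmou.
Attach person 3rd person -d → khothulmmoud.
Apply vowel deletion: khothulmmoud → khothulmmud.

khothulmmud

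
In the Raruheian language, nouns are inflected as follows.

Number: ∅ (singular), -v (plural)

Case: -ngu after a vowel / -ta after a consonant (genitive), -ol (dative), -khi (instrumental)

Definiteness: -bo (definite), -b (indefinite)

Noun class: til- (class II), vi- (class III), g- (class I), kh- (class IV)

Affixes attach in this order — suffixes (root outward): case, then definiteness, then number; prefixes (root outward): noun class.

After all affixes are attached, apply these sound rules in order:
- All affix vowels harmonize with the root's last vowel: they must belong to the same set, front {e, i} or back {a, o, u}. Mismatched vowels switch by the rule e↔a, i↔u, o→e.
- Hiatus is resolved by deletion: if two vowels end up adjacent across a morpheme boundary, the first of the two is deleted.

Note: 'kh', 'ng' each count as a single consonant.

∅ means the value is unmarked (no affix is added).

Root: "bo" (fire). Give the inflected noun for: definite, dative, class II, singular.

Attach case dative -ol → bool.
Attach definiteness definite -bo → boolbo.
number = singular: zero marking, form stays boolbo.
Attach noun class class II til- → tilboolbo.
Apply vowel harmony: tilboolbo → tulboolbo.
Apply vowel deletion: tulboolbo → tulbolbo.

tulbolbo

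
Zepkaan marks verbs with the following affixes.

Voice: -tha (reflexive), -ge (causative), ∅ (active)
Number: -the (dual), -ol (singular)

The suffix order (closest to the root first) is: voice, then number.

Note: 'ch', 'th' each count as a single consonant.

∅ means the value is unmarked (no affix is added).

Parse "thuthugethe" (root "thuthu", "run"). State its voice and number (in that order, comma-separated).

causative, dual

Segment: thuthu-ge-the.
voice: -ge → causative.
number: -the → dual.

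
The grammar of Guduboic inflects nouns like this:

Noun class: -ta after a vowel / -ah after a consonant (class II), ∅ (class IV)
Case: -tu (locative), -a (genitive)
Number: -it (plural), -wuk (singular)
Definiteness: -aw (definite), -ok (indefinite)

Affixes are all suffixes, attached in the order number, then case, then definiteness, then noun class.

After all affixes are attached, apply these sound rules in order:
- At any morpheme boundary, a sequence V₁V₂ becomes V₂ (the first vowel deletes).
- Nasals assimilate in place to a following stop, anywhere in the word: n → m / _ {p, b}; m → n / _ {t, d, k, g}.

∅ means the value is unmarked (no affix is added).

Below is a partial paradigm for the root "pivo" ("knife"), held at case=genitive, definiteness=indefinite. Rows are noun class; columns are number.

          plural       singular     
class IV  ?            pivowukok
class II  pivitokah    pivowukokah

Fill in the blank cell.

pivitok

Attach number plural -it → pivoit.
Attach case genitive -a → pivoita.
Attach definiteness indefinite -ok → pivoitaok.
noun class = class IV: zero marking, form stays pivoitaok.
Apply vowel deletion: pivoitaok → pivitok.
Nasal assimilation: no change.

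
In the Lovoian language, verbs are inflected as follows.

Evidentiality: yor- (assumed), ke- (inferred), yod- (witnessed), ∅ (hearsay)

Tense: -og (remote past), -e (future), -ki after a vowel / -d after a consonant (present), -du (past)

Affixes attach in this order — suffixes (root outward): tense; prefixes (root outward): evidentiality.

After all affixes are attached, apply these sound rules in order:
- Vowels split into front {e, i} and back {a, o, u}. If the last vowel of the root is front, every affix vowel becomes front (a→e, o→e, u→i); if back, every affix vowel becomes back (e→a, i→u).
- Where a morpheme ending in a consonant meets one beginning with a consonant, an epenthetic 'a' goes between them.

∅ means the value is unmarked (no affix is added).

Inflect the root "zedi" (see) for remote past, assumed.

yerazedieg

Attach tense remote past -og → zediog.
Attach evidentiality assumed yor- → yorzediog.
Apply vowel harmony: yorzediog → yerzedieg.
Apply epenthesis: yerzedieg → yerazedieg.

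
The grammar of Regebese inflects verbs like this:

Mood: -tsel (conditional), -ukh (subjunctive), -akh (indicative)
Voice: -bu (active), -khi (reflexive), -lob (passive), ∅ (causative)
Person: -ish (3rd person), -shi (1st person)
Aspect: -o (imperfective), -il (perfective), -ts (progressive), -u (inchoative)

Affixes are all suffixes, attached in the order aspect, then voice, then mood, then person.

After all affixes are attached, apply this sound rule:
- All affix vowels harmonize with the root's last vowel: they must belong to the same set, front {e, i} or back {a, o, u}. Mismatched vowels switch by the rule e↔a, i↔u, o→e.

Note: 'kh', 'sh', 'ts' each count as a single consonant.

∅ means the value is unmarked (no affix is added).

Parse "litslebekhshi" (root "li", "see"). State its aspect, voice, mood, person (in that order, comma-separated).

progressive, passive, indicative, 1st person

Segment: li-ts-lob-akh-shi.
aspect: -ts → progressive.
voice: -lob → passive.
mood: -akh → indicative.
person: -shi → 1st person.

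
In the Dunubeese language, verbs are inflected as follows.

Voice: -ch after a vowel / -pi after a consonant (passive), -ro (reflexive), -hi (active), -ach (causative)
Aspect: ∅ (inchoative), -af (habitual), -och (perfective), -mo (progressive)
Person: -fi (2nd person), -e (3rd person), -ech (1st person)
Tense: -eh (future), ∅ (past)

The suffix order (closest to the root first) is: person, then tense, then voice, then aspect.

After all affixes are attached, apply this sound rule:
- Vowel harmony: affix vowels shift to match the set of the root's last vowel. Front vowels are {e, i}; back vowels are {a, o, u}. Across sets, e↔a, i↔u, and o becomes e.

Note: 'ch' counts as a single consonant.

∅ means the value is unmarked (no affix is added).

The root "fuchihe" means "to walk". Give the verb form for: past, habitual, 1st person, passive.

fuchiheechpief

Attach person 1st person -ech → fuchiheech.
tense = past: zero marking, form stays fuchiheech.
Attach voice passive -pi (after consonant 'ch') → fuchiheechpi.
Attach aspect habitual -af → fuchiheechpiaf.
Apply vowel harmony: fuchiheechpiaf → fuchiheechpief.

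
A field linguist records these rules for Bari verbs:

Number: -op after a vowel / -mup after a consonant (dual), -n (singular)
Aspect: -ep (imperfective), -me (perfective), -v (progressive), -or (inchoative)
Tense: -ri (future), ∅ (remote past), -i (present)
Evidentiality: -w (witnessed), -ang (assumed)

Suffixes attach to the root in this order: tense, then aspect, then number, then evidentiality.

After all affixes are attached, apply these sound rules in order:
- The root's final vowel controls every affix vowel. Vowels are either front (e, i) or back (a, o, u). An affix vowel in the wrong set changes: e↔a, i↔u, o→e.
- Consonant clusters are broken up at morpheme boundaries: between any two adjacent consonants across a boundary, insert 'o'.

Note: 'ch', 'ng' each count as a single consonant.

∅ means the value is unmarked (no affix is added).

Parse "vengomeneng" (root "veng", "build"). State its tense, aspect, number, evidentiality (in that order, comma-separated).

Segment: veng-me-n-ang.
tense: ∅ → remote past.
aspect: -me → perfective.
number: -n → singular.
evidentiality: -ang → assumed.

remote past, perfective, singular, assumed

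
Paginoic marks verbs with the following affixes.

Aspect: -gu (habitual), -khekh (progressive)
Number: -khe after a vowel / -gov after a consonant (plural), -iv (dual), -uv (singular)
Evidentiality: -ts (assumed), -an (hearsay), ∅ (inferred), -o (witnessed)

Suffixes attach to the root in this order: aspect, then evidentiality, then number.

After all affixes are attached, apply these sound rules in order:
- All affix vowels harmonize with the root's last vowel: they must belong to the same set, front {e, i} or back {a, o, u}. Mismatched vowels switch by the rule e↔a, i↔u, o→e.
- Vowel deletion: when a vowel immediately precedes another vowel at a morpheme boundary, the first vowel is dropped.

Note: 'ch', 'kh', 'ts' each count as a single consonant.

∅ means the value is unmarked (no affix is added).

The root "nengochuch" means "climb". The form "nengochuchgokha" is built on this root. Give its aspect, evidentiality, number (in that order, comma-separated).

habitual, witnessed, plural

Segment: nengochuch-gu-o-khe.
aspect: -gu → habitual.
evidentiality: -o → witnessed.
number: -khe/gov → plural.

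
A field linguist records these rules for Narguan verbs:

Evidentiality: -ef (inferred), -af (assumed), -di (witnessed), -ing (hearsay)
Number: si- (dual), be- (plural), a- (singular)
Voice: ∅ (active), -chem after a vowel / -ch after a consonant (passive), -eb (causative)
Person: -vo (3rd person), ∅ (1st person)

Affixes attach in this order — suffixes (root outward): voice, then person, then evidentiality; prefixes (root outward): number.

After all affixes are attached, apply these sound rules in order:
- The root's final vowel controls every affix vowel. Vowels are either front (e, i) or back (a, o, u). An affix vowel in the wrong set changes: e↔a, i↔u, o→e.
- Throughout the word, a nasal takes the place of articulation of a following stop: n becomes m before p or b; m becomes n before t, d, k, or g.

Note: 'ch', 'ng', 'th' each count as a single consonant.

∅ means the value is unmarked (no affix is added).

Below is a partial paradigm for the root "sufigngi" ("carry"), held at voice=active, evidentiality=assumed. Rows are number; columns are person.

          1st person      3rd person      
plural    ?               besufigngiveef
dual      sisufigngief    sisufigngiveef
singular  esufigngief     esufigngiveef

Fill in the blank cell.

besufigngief

Attach number plural be- → besufigngi.
voice = active: zero marking, form stays besufigngi.
person = 1st person: zero marking, form stays besufigngi.
Attach evidentiality assumed -af → besufigngiaf.
Apply vowel harmony: besufigngiaf → besufigngief.
Nasal assimilation: no change.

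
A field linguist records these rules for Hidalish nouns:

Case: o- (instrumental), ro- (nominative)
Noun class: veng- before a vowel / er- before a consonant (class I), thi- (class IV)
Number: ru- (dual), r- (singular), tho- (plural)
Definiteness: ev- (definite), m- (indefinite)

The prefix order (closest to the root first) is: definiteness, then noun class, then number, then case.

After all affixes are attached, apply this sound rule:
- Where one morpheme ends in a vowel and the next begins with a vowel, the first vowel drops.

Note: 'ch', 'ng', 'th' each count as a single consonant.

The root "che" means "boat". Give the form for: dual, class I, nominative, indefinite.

Attach definiteness indefinite m- → mche.
Attach noun class class I er- (before consonant 'm') → ermche.
Attach number dual ru- → ruermche.
Attach case nominative ro- → roruermche.
Apply vowel deletion: roruermche → rorermche.

rorermche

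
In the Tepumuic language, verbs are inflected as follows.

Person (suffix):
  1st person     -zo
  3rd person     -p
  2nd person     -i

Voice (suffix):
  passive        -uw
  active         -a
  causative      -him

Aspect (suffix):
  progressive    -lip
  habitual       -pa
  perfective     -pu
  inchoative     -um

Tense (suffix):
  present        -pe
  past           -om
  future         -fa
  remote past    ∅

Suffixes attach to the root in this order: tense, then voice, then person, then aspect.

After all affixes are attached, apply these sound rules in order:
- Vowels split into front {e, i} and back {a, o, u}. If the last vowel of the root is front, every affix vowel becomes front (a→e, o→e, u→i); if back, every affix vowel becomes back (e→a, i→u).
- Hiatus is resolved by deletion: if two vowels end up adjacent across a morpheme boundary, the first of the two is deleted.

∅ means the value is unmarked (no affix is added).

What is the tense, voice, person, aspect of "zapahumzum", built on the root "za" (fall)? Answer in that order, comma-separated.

Segment: za-pe-him-zo-um.
tense: -pe → present.
voice: -him → causative.
person: -zo → 1st person.
aspect: -um → inchoative.

present, causative, 1st person, inchoative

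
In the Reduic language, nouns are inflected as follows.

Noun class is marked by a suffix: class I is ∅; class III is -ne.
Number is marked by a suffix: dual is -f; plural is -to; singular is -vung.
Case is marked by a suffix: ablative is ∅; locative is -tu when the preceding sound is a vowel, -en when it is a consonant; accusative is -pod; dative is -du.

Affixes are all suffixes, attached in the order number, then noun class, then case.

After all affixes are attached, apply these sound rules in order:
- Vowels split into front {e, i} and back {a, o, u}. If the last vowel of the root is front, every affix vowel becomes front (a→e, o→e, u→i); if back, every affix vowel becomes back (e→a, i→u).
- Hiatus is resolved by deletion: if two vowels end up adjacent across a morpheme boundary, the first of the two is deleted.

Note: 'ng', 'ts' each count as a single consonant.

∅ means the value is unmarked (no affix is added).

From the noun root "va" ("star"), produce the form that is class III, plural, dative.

vatonadu

Attach number plural -to → vato.
Attach noun class class III -ne → vatone.
Attach case dative -du → vatonedu.
Apply vowel harmony: vatonedu → vatonadu.
Vowel deletion: no change.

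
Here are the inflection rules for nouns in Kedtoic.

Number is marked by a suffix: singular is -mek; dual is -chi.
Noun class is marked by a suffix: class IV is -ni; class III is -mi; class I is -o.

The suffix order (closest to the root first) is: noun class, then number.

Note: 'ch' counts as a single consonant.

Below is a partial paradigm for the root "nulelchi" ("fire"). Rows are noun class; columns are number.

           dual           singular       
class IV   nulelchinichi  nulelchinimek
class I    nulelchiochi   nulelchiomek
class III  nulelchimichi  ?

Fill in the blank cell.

Attach noun class class III -mi → nulelchimi.
Attach number singular -mek → nulelchimimek.

nulelchimimek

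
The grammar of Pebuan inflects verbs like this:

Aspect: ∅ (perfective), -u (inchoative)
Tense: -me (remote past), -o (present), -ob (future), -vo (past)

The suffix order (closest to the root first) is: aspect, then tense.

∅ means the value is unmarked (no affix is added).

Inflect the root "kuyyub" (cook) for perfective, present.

kuyyubo

aspect = perfective: zero marking, form stays kuyyub.
Attach tense present -o → kuyyubo.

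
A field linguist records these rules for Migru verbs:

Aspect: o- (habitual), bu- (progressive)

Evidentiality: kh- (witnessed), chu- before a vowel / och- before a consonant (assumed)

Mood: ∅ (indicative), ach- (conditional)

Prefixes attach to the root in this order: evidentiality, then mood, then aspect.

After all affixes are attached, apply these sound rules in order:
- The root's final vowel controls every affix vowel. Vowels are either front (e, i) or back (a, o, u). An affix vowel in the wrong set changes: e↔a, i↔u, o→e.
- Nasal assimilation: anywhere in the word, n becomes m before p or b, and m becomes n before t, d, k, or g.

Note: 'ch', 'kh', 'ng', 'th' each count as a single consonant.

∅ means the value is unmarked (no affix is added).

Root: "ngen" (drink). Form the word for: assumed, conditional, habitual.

eechechngen

Attach evidentiality assumed och- (before consonant 'ng') → ochngen.
Attach mood conditional ach- → achochngen.
Attach aspect habitual o- → oachochngen.
Apply vowel harmony: oachochngen → eechechngen.
Nasal assimilation: no change.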